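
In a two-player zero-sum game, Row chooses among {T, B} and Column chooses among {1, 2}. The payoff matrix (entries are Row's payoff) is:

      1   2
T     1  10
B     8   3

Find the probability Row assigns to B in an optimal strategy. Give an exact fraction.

9/14

Row minima: T → 1, B → 3; maximin = 3.
Column maxima: 1 → 8, 2 → 10; minimax = 8.
3 ≠ 8, so there is no saddle point; optimal play is mixed.
Let Row play T with probability p. Expected payoff against 1: 1p + 8(1−p) = −7p + 8; against 2: 10p + 3(1−p) = 7p + 3.
Setting these equal: −7p + 8 = 7p + 3 ⇒ −14p = -5 ⇒ p = 5/14, and the value is (-7)·(5/14) + 8 = 11/2.
For Column: with q = P(1), equating T's and B's payoffs gives −9q + 10 = 5q + 3 ⇒ q = 1/2.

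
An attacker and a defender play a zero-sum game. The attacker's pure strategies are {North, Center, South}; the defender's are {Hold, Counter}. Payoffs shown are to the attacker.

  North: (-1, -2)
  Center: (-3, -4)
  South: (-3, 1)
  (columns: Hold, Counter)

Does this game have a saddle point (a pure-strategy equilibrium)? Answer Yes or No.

No

Row minima: North → -2, Center → -4, South → -3; maximin = -2.
Column maxima: Hold → -1, Counter → 1; minimax = -1.
-2 ≠ -1, so no pure-strategy equilibrium exists.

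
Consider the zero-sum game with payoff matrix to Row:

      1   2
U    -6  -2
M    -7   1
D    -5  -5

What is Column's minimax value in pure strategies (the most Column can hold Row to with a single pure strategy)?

Column maxima: 1 → -5, 2 → 1.
The smallest of these is -5.

-5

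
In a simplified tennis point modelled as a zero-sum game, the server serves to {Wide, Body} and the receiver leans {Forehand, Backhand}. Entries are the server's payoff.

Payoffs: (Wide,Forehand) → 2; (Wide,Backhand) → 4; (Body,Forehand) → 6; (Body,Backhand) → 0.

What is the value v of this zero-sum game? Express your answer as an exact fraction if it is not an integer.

Row minima: Wide → 2, Body → 0; maximin = 2.
Column maxima: Forehand → 6, Backhand → 4; minimax = 4.
2 ≠ 4, so there is no saddle point; optimal play is mixed.
Let the server play Wide with probability p. Expected payoff against Forehand: 2p + 6(1−p) = −4p + 6; against Backhand: 4p + 0(1−p) = 4p.
Setting these equal: −4p + 6 = 4p ⇒ −8p = -6 ⇒ p = 3/4, and the value is (-4)·(3/4) + 6 = 3.
For the receiver: with q = P(Forehand), equating Wide's and Body's payoffs gives −2q + 4 = 6q ⇒ q = 1/2.

3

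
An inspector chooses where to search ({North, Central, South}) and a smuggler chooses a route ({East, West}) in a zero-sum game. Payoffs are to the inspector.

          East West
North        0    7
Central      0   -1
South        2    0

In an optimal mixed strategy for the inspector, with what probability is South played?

Row minima: North → 0, Central → -1, South → 0; maximin = 0.
Column maxima: East → 2, West → 7; minimax = 2.
0 ≠ 2, so there is no saddle point; optimal play is mixed.
Central is strictly dominated by South, so the inspector never plays it.
On the remaining 2×2 (North, South vs East, West):
Let the inspector play North with probability p. Expected payoff against East: 0p + 2(1−p) = −2p + 2; against West: 7p + 0(1−p) = 7p.
Setting these equal: −2p + 2 = 7p ⇒ −9p = -2 ⇒ p = 2/9, and the value is (-2)·(2/9) + 2 = 14/9.
For the smuggler: with q = P(East), equating North's and South's payoffs gives −7q + 7 = 2q ⇒ q = 7/9.

7/9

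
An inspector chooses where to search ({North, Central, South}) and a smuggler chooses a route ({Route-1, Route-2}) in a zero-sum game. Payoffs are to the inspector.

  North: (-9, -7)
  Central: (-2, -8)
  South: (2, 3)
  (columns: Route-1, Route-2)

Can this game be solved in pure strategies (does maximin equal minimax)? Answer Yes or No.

Yes

Row minima: North → -9, Central → -8, South → 2; maximin = 2.
Column maxima: Route-1 → 2, Route-2 → 3; minimax = 2.
maximin = minimax = 2, so a saddle point exists.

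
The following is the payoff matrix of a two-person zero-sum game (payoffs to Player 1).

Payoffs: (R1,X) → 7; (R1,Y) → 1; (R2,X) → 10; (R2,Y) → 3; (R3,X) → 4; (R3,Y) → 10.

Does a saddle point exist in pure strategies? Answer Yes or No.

Row minima: R1 → 1, R2 → 3, R3 → 4; maximin = 4.
Column maxima: X → 10, Y → 10; minimax = 10.
4 ≠ 10, so no pure-strategy equilibrium exists.

No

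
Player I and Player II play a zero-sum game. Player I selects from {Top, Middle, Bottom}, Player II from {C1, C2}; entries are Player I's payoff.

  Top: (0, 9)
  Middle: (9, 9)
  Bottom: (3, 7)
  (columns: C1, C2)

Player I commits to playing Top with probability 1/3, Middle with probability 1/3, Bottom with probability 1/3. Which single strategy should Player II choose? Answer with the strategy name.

C1

If Player II plays C1, Player I's expected payoff is (1/3)·0 + (1/3)·9 + (1/3)·3 = 4.
If Player II plays C2, Player I's expected payoff is (1/3)·9 + (1/3)·9 + (1/3)·7 = 25/3.
Player II minimizes Player I's payoff; the smallest is 4, so the best response is C1.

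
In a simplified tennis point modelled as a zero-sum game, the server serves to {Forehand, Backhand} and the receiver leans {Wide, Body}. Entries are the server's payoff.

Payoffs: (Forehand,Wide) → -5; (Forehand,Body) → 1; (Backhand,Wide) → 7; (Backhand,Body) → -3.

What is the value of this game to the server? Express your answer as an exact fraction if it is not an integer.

-1/2

Row minima: Forehand → -5, Backhand → -3; maximin = -3.
Column maxima: Wide → 7, Body → 1; minimax = 1.
-3 ≠ 1, so there is no saddle point; optimal play is mixed.
Let the server play Forehand with probability p. Expected payoff against Wide: (-5)p + 7(1−p) = −12p + 7; against Body: 1p + (-3)(1−p) = 4p − 3.
Setting these equal: −12p + 7 = 4p − 3 ⇒ −16p = -10 ⇒ p = 5/8, and the value is (-12)·(5/8) + 7 = -1/2.
For the receiver: with q = P(Wide), equating Forehand's and Backhand's payoffs gives −6q + 1 = 10q − 3 ⇒ q = 1/4.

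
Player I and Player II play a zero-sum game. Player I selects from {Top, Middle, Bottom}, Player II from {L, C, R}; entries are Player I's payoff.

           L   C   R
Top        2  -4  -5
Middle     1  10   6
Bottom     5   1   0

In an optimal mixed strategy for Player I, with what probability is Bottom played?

1/2

Row minima: Top → -5, Middle → 1, Bottom → 0; maximin = 1.
Column maxima: L → 5, C → 10, R → 6; minimax = 5.
1 ≠ 5, so there is no saddle point; optimal play is mixed.
Top is strictly dominated by Bottom, so Player I never plays it.
C is strictly dominated by R (it gives Player I strictly more in every row), so Player II never plays it.
On the remaining 2×2 (Middle, Bottom vs L, R):
Let Player I play Middle with probability p. Expected payoff against L: 1p + 5(1−p) = −4p + 5; against R: 6p + 0(1−p) = 6p.
Setting these equal: −4p + 5 = 6p ⇒ −10p = -5 ⇒ p = 1/2, and the value is (-4)·(1/2) + 5 = 3.
For Player II: with q = P(L), equating Middle's and Bottom's payoffs gives −5q + 6 = 5q ⇒ q = 3/5.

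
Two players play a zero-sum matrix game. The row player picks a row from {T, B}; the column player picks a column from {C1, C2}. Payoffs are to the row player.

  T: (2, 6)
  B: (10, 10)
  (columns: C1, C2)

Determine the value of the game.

10

Row minima: T → 2, B → 10; maximin = 10.
Column maxima: C1 → 10, C2 → 10; minimax = 10.
Since maximin = minimax = 10, there is a saddle point and the value is 10.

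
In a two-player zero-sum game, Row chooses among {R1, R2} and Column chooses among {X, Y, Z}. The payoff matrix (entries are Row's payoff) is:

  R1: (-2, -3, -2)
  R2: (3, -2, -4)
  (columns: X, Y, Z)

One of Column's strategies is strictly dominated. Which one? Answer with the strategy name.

X

Y holds Row's payoff strictly below X in every row: -3 < -2, -2 < 3.
So X is strictly dominated for Column.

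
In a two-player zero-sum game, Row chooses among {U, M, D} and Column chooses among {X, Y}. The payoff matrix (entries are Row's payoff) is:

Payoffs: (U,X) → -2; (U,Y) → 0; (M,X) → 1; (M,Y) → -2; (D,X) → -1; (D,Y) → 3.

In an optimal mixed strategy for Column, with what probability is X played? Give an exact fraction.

Row minima: U → -2, M → -2, D → -1; maximin = -1.
Column maxima: X → 1, Y → 3; minimax = 1.
-1 ≠ 1, so there is no saddle point; optimal play is mixed.
U is strictly dominated by D, so Row never plays it.
On the remaining 2×2 (M, D vs X, Y):
Let Row play M with probability p. Expected payoff against X: 1p + (-1)(1−p) = 2p − 1; against Y: (-2)p + 3(1−p) = −5p + 3.
Setting these equal: 2p − 1 = −5p + 3 ⇒ 7p = 4 ⇒ p = 4/7, and the value is (2)·(4/7) − 1 = 1/7.
For Column: with q = P(X), equating M's and D's payoffs gives 3q − 2 = −4q + 3 ⇒ q = 5/7.

5/7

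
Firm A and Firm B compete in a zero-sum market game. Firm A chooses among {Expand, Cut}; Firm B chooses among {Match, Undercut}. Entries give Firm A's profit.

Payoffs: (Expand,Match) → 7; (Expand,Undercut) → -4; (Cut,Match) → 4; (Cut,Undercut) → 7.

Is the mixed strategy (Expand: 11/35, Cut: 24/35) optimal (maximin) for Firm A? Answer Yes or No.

No

Against Match this mix gives (11/35)·7 + (24/35)·4 = 173/35.
Against Undercut this mix gives (11/35)·(-4) + (24/35)·7 = 124/35.
Firm B will play Undercut, holding Firm A to 124/35. Shifting weight toward the row that does better against Undercut would raise this floor (the equalizing mix achieves 65/14 against both Undercut and Match), so the proposed strategy is not optimal.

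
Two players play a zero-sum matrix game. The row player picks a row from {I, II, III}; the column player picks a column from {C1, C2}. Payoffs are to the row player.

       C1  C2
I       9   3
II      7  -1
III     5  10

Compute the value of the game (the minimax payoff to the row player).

Row minima: I → 3, II → -1, III → 5; maximin = 5.
Column maxima: C1 → 9, C2 → 10; minimax = 9.
5 ≠ 9, so there is no saddle point; optimal play is mixed.
II is strictly dominated by I, so the row player never plays it.
On the remaining 2×2 (I, III vs C1, C2):
Let the row player play I with probability p. Expected payoff against C1: 9p + 5(1−p) = 4p + 5; against C2: 3p + 10(1−p) = −7p + 10.
Setting these equal: 4p + 5 = −7p + 10 ⇒ 11p = 5 ⇒ p = 5/11, and the value is (4)·(5/11) + 5 = 75/11.
For the column player: with q = P(C1), equating I's and III's payoffs gives 6q + 3 = −5q + 10 ⇒ q = 7/11.

75/11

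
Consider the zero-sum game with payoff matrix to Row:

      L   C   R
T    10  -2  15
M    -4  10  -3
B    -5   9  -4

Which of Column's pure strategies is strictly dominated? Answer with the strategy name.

L holds Row's payoff strictly below R in every row: 10 < 15, -4 < -3, -5 < -4.
So R is strictly dominated for Column.

R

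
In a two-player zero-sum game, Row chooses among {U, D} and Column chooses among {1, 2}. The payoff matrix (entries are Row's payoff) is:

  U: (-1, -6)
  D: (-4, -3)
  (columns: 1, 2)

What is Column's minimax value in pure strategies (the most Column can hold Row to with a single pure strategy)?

-3

Column maxima: 1 → -1, 2 → -3.
The smallest of these is -3.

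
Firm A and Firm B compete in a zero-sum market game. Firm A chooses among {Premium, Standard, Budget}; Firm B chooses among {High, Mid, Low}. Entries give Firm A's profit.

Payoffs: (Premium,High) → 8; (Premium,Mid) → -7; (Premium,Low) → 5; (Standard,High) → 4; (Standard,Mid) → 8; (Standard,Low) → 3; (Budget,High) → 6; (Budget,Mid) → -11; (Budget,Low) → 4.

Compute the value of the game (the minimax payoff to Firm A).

Row minima: Premium → -7, Standard → 3, Budget → -11; maximin = 3.
Column maxima: High → 8, Mid → 8, Low → 5; minimax = 5.
3 ≠ 5, so there is no saddle point; optimal play is mixed.
Budget is strictly dominated by Premium, so Firm A never plays it.
High is strictly dominated by Low (it gives Firm A strictly more in every row), so Firm B never plays it.
On the remaining 2×2 (Premium, Standard vs Mid, Low):
Let Firm A play Premium with probability p. Expected payoff against Mid: (-7)p + 8(1−p) = −15p + 8; against Low: 5p + 3(1−p) = 2p + 3.
Setting these equal: −15p + 8 = 2p + 3 ⇒ −17p = -5 ⇒ p = 5/17, and the value is (-15)·(5/17) + 8 = 61/17.
For Firm B: with q = P(Mid), equating Premium's and Standard's payoffs gives −12q + 5 = 5q + 3 ⇒ q = 2/17.

61/17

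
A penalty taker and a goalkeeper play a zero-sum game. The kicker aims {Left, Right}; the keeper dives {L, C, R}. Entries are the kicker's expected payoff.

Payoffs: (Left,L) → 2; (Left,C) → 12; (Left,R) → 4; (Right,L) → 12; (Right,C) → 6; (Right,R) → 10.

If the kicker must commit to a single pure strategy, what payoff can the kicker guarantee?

6

Row minima: Left → 2, Right → 6.
The best of these is 6.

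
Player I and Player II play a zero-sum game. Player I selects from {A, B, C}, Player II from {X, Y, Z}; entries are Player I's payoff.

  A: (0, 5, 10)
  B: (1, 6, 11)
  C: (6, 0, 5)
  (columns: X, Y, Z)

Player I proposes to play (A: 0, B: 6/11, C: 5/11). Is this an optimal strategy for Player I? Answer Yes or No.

Against X this mix gives (6/11)·1 + (5/11)·6 = 36/11.
Against Y this mix gives (6/11)·6 + (5/11)·0 = 36/11.
Against Z this mix gives (6/11)·11 + (5/11)·5 = 91/11.
All of Player II's active replies (X, Y) yield 36/11, and no column does worse for Player I. The mix makes Player II indifferent and guarantees 36/11, so it is optimal.

Yes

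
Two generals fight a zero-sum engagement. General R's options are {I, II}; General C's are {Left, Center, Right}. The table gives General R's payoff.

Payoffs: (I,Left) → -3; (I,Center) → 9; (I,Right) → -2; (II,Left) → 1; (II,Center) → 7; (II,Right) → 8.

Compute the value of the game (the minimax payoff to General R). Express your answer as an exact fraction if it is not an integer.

Row minima: I → -3, II → 1; maximin = 1.
Column maxima: Left → 1, Center → 9, Right → 8; minimax = 1.
Since maximin = minimax = 1, there is a saddle point and the value is 1.

1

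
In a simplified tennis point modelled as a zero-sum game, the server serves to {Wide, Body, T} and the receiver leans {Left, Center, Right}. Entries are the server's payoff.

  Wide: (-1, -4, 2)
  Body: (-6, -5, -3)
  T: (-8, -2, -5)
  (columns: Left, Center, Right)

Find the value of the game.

-10/3

Row minima: Wide → -4, Body → -6, T → -8; maximin = -4.
Column maxima: Left → -1, Center → -2, Right → 2; minimax = -2.
-4 ≠ -2, so there is no saddle point; optimal play is mixed.
Body is strictly dominated by Wide, so the server never plays it.
Right is strictly dominated by Left (it gives the server strictly more in every row), so the receiver never plays it.
On the remaining 2×2 (Wide, T vs Left, Center):
Let the server play Wide with probability p. Expected payoff against Left: (-1)p + (-8)(1−p) = 7p − 8; against Center: (-4)p + (-2)(1−p) = −2p − 2.
Setting these equal: 7p − 8 = −2p − 2 ⇒ 9p = 6 ⇒ p = 2/3, and the value is (7)·(2/3) − 8 = -10/3.
For the receiver: with q = P(Left), equating Wide's and T's payoffs gives 3q − 4 = −6q − 2 ⇒ q = 2/9.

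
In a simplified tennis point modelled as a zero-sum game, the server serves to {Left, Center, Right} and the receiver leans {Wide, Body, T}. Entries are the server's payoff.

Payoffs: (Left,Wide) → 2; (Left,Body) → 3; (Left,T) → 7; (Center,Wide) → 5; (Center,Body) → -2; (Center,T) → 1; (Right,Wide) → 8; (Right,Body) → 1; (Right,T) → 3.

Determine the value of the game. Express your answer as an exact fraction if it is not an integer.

11/4

Row minima: Left → 2, Center → -2, Right → 1; maximin = 2.
Column maxima: Wide → 8, Body → 3, T → 7; minimax = 3.
2 ≠ 3, so there is no saddle point; optimal play is mixed.
Center is strictly dominated by Right, so the server never plays it.
T is strictly dominated by Body (it gives the server strictly more in every row), so the receiver never plays it.
On the remaining 2×2 (Left, Right vs Wide, Body):
Let the server play Left with probability p. Expected payoff against Wide: 2p + 8(1−p) = −6p + 8; against Body: 3p + 1(1−p) = 2p + 1.
Setting these equal: −6p + 8 = 2p + 1 ⇒ −8p = -7 ⇒ p = 7/8, and the value is (-6)·(7/8) + 8 = 11/4.
For the receiver: with q = P(Wide), equating Left's and Right's payoffs gives −q + 3 = 7q + 1 ⇒ q = 1/4.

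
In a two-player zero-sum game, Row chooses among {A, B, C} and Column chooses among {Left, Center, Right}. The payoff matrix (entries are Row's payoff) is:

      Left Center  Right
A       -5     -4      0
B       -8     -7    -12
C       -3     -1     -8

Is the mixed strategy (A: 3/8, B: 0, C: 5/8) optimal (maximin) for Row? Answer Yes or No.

Against Left this mix gives (3/8)·(-5) + (5/8)·(-3) = -15/4.
Against Center this mix gives (3/8)·(-4) + (5/8)·(-1) = -17/8.
Against Right this mix gives (3/8)·0 + (5/8)·(-8) = -5.
Column will play Right, holding Row to -5. Shifting weight toward the row that does better against Right would raise this floor (the equalizing mix achieves -4 against both Right and Left), so the proposed strategy is not optimal.

No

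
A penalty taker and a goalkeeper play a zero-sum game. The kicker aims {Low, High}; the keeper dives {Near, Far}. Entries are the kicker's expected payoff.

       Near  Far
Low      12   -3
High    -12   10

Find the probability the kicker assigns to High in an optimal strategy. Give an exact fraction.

15/37

Row minima: Low → -3, High → -12; maximin = -3.
Column maxima: Near → 12, Far → 10; minimax = 10.
-3 ≠ 10, so there is no saddle point; optimal play is mixed.
Let the kicker play Low with probability p. Expected payoff against Near: 12p + (-12)(1−p) = 24p − 12; against Far: (-3)p + 10(1−p) = −13p + 10.
Setting these equal: 24p − 12 = −13p + 10 ⇒ 37p = 22 ⇒ p = 22/37, and the value is (24)·(22/37) − 12 = 84/37.
For the keeper: with q = P(Near), equating Low's and High's payoffs gives 15q − 3 = −22q + 10 ⇒ q = 13/37.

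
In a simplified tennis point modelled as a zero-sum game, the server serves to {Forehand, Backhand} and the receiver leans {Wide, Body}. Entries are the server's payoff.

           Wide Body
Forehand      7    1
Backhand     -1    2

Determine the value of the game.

5/3

Row minima: Forehand → 1, Backhand → -1; maximin = 1.
Column maxima: Wide → 7, Body → 2; minimax = 2.
1 ≠ 2, so there is no saddle point; optimal play is mixed.
Let the server play Forehand with probability p. Expected payoff against Wide: 7p + (-1)(1−p) = 8p − 1; against Body: 1p + 2(1−p) = −p + 2.
Setting these equal: 8p − 1 = −p + 2 ⇒ 9p = 3 ⇒ p = 1/3, and the value is (8)·(1/3) − 1 = 5/3.
For the receiver: with q = P(Wide), equating Forehand's and Backhand's payoffs gives 6q + 1 = −3q + 2 ⇒ q = 1/9.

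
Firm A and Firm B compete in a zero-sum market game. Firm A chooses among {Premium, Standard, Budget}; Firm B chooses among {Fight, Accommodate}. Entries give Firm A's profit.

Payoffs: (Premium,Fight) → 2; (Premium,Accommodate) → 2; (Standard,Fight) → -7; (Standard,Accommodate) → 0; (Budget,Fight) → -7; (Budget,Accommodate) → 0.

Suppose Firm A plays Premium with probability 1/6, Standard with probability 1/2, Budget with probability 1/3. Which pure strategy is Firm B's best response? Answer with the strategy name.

Fight

If Firm B plays Fight, Firm A's expected payoff is (1/6)·2 + (1/2)·(-7) + (1/3)·(-7) = -11/2.
If Firm B plays Accommodate, Firm A's expected payoff is (1/6)·2 + (1/2)·0 + (1/3)·0 = 1/3.
Firm B minimizes Firm A's payoff; the smallest is -11/2, so the best response is Fight.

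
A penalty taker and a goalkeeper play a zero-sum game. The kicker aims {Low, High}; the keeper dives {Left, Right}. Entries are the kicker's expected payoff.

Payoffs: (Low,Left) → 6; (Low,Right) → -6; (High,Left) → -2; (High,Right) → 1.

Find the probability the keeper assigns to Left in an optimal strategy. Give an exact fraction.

Row minima: Low → -6, High → -2; maximin = -2.
Column maxima: Left → 6, Right → 1; minimax = 1.
-2 ≠ 1, so there is no saddle point; optimal play is mixed.
Let the kicker play Low with probability p. Expected payoff against Left: 6p + (-2)(1−p) = 8p − 2; against Right: (-6)p + 1(1−p) = −7p + 1.
Setting these equal: 8p − 2 = −7p + 1 ⇒ 15p = 3 ⇒ p = 1/5, and the value is (8)·(1/5) − 2 = -2/5.
For the keeper: with q = P(Left), equating Low's and High's payoffs gives 12q − 6 = −3q + 1 ⇒ q = 7/15.

7/15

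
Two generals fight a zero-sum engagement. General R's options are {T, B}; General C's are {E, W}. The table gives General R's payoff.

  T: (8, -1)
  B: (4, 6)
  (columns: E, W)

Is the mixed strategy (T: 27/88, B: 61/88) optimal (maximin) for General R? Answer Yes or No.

No

Against E this mix gives (27/88)·8 + (61/88)·4 = 115/22.
Against W this mix gives (27/88)·(-1) + (61/88)·6 = 339/88.
General C will play W, holding General R to 339/88. Shifting weight toward the row that does better against W would raise this floor (the equalizing mix achieves 52/11 against both W and E), so the proposed strategy is not optimal.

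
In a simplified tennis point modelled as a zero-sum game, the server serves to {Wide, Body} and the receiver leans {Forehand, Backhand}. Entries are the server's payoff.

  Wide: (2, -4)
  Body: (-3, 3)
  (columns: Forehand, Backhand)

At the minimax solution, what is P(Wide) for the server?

Row minima: Wide → -4, Body → -3; maximin = -3.
Column maxima: Forehand → 2, Backhand → 3; minimax = 2.
-3 ≠ 2, so there is no saddle point; optimal play is mixed.
Let the server play Wide with probability p. Expected payoff against Forehand: 2p + (-3)(1−p) = 5p − 3; against Backhand: (-4)p + 3(1−p) = −7p + 3.
Setting these equal: 5p − 3 = −7p + 3 ⇒ 12p = 6 ⇒ p = 1/2, and the value is (5)·(1/2) − 3 = -1/2.
For the receiver: with q = P(Forehand), equating Wide's and Body's payoffs gives 6q − 4 = −6q + 3 ⇒ q = 7/12.

1/2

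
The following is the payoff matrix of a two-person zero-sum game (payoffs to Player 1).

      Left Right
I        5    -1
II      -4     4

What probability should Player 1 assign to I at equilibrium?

Row minima: I → -1, II → -4; maximin = -1.
Column maxima: Left → 5, Right → 4; minimax = 4.
-1 ≠ 4, so there is no saddle point; optimal play is mixed.
Let Player 1 play I with probability p. Expected payoff against Left: 5p + (-4)(1−p) = 9p − 4; against Right: (-1)p + 4(1−p) = −5p + 4.
Setting these equal: 9p − 4 = −5p + 4 ⇒ 14p = 8 ⇒ p = 4/7, and the value is (9)·(4/7) − 4 = 8/7.
For Player 2: with q = P(Left), equating I's and II's payoffs gives 6q − 1 = −8q + 4 ⇒ q = 5/14.

4/7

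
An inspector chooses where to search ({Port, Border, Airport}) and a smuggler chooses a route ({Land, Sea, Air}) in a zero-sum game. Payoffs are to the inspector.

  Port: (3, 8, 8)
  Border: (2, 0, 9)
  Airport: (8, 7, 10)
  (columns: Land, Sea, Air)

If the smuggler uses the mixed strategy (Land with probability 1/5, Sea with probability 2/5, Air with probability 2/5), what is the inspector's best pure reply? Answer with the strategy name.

Airport

Expected payoff of Port: (1/5)·3 + (2/5)·8 + (2/5)·8 = 7.
Expected payoff of Border: (1/5)·2 + (2/5)·0 + (2/5)·9 = 4.
Expected payoff of Airport: (1/5)·8 + (2/5)·7 + (2/5)·10 = 42/5.
The largest is 42/5, so the inspector's best response is Airport.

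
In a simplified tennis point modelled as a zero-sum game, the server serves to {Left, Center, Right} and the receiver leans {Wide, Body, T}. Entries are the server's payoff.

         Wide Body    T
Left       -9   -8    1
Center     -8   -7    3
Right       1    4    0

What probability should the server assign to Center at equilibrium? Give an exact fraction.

1/12

Row minima: Left → -9, Center → -8, Right → 0; maximin = 0.
Column maxima: Wide → 1, Body → 4, T → 3; minimax = 1.
0 ≠ 1, so there is no saddle point; optimal play is mixed.
Left is strictly dominated by Center, so the server never plays it.
Body is strictly dominated by Wide (it gives the server strictly more in every row), so the receiver never plays it.
On the remaining 2×2 (Center, Right vs Wide, T):
Let the server play Center with probability p. Expected payoff against Wide: (-8)p + 1(1−p) = −9p + 1; against T: 3p + 0(1−p) = 3p.
Setting these equal: −9p + 1 = 3p ⇒ −12p = -1 ⇒ p = 1/12, and the value is (-9)·(1/12) + 1 = 1/4.
For the receiver: with q = P(Wide), equating Center's and Right's payoffs gives −11q + 3 = q ⇒ q = 1/4.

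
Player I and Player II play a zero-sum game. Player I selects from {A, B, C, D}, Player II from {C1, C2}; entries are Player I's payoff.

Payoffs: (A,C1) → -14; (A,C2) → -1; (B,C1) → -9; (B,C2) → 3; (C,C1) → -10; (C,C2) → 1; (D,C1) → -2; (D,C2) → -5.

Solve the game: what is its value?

-17/5

Row minima: A → -14, B → -9, C → -10, D → -5; maximin = -5.
Column maxima: C1 → -2, C2 → 3; minimax = -2.
-5 ≠ -2, so there is no saddle point; optimal play is mixed.
A is strictly dominated by B, so Player I never plays it.
C is strictly dominated by B, so Player I never plays it.
On the remaining 2×2 (B, D vs C1, C2):
Let Player I play B with probability p. Expected payoff against C1: (-9)p + (-2)(1−p) = −7p − 2; against C2: 3p + (-5)(1−p) = 8p − 5.
Setting these equal: −7p − 2 = 8p − 5 ⇒ −15p = -3 ⇒ p = 1/5, and the value is (-7)·(1/5) − 2 = -17/5.
For Player II: with q = P(C1), equating B's and D's payoffs gives −12q + 3 = 3q − 5 ⇒ q = 8/15.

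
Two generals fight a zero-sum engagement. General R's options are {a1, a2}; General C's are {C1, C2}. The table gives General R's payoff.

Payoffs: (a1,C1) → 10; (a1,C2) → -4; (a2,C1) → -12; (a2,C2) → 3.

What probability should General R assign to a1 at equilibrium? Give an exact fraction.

Row minima: a1 → -4, a2 → -12; maximin = -4.
Column maxima: C1 → 10, C2 → 3; minimax = 3.
-4 ≠ 3, so there is no saddle point; optimal play is mixed.
Let General R play a1 with probability p. Expected payoff against C1: 10p + (-12)(1−p) = 22p − 12; against C2: (-4)p + 3(1−p) = −7p + 3.
Setting these equal: 22p − 12 = −7p + 3 ⇒ 29p = 15 ⇒ p = 15/29, and the value is (22)·(15/29) − 12 = -18/29.
For General C: with q = P(C1), equating a1's and a2's payoffs gives 14q − 4 = −15q + 3 ⇒ q = 7/29.

15/29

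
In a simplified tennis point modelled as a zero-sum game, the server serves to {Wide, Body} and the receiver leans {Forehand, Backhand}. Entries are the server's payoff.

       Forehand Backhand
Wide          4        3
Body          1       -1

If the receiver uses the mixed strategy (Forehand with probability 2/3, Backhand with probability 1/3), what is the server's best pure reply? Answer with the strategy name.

Expected payoff of Wide: (2/3)·4 + (1/3)·3 = 11/3.
Expected payoff of Body: (2/3)·1 + (1/3)·(-1) = 1/3.
The largest is 11/3, so the server's best response is Wide.

Wide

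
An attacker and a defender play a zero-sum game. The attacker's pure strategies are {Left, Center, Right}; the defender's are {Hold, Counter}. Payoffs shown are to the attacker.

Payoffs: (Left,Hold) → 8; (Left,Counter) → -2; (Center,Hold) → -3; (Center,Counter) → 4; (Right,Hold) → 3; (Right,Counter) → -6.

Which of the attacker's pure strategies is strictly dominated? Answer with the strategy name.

Right

Left gives a strictly higher payoff than Right against every column: 8 > 3, -2 > -6.
So Right is strictly dominated and the attacker never plays it.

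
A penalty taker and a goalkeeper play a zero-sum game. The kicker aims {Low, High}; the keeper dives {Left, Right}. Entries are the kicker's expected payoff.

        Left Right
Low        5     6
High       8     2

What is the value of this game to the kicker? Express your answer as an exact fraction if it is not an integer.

38/7

Row minima: Low → 5, High → 2; maximin = 5.
Column maxima: Left → 8, Right → 6; minimax = 6.
5 ≠ 6, so there is no saddle point; optimal play is mixed.
Let the kicker play Low with probability p. Expected payoff against Left: 5p + 8(1−p) = −3p + 8; against Right: 6p + 2(1−p) = 4p + 2.
Setting these equal: −3p + 8 = 4p + 2 ⇒ −7p = -6 ⇒ p = 6/7, and the value is (-3)·(6/7) + 8 = 38/7.
For the keeper: with q = P(Left), equating Low's and High's payoffs gives −q + 6 = 6q + 2 ⇒ q = 4/7.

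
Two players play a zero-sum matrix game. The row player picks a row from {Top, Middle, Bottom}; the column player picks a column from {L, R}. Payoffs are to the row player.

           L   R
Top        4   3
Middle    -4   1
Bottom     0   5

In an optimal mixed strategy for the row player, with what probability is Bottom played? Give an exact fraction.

1/6

Row minima: Top → 3, Middle → -4, Bottom → 0; maximin = 3.
Column maxima: L → 4, R → 5; minimax = 4.
3 ≠ 4, so there is no saddle point; optimal play is mixed.
Middle is strictly dominated by Top, so the row player never plays it.
On the remaining 2×2 (Top, Bottom vs L, R):
Let the row player play Top with probability p. Expected payoff against L: 4p + 0(1−p) = 4p; against R: 3p + 5(1−p) = −2p + 5.
Setting these equal: 4p = −2p + 5 ⇒ 6p = 5 ⇒ p = 5/6, and the value is (4)·(5/6) = 10/3.
For the column player: with q = P(L), equating Top's and Bottom's payoffs gives q + 3 = −5q + 5 ⇒ q = 1/3.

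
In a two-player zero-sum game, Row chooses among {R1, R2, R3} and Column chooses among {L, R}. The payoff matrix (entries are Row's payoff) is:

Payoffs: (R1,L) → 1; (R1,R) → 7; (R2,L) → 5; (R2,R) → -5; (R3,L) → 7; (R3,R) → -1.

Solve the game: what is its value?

25/7

Row minima: R1 → 1, R2 → -5, R3 → -1; maximin = 1.
Column maxima: L → 7, R → 7; minimax = 7.
1 ≠ 7, so there is no saddle point; optimal play is mixed.
R2 is strictly dominated by R3, so Row never plays it.
On the remaining 2×2 (R1, R3 vs L, R):
Let Row play R1 with probability p. Expected payoff against L: 1p + 7(1−p) = −6p + 7; against R: 7p + (-1)(1−p) = 8p − 1.
Setting these equal: −6p + 7 = 8p − 1 ⇒ −14p = -8 ⇒ p = 4/7, and the value is (-6)·(4/7) + 7 = 25/7.
For Column: with q = P(L), equating R1's and R3's payoffs gives −6q + 7 = 8q − 1 ⇒ q = 4/7.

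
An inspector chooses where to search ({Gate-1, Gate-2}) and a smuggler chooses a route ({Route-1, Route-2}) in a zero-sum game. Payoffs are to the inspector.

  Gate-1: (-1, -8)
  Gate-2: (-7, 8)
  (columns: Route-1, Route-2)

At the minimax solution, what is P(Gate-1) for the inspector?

15/22

Row minima: Gate-1 → -8, Gate-2 → -7; maximin = -7.
Column maxima: Route-1 → -1, Route-2 → 8; minimax = -1.
-7 ≠ -1, so there is no saddle point; optimal play is mixed.
Let the inspector play Gate-1 with probability p. Expected payoff against Route-1: (-1)p + (-7)(1−p) = 6p − 7; against Route-2: (-8)p + 8(1−p) = −16p + 8.
Setting these equal: 6p − 7 = −16p + 8 ⇒ 22p = 15 ⇒ p = 15/22, and the value is (6)·(15/22) − 7 = -32/11.
For the smuggler: with q = P(Route-1), equating Gate-1's and Gate-2's payoffs gives 7q − 8 = −15q + 8 ⇒ q = 8/11.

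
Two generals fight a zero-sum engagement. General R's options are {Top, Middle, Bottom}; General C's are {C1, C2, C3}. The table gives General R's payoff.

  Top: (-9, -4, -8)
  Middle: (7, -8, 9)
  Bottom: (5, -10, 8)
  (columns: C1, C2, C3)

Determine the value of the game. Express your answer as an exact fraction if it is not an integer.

Row minima: Top → -9, Middle → -8, Bottom → -10; maximin = -8.
Column maxima: C1 → 7, C2 → -4, C3 → 9; minimax = -4.
-8 ≠ -4, so there is no saddle point; optimal play is mixed.
Bottom is strictly dominated by Middle, so General R never plays it.
C3 is strictly dominated by C1 (it gives General R strictly more in every row), so General C never plays it.
On the remaining 2×2 (Top, Middle vs C1, C2):
Let General R play Top with probability p. Expected payoff against C1: (-9)p + 7(1−p) = −16p + 7; against C2: (-4)p + (-8)(1−p) = 4p − 8.
Setting these equal: −16p + 7 = 4p − 8 ⇒ −20p = -15 ⇒ p = 3/4, and the value is (-16)·(3/4) + 7 = -5.
For General C: with q = P(C1), equating Top's and Middle's payoffs gives −5q − 4 = 15q − 8 ⇒ q = 1/5.

-5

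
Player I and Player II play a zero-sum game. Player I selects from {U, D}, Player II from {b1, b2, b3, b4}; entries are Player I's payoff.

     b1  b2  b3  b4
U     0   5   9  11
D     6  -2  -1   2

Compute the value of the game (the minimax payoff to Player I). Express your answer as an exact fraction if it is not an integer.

Row minima: U → 0, D → -2; maximin = 0.
Column maxima: b1 → 6, b2 → 5, b3 → 9, b4 → 11; minimax = 5.
0 ≠ 5, so there is no saddle point; optimal play is mixed.
b3 is strictly dominated by b2 (it gives Player I strictly more in every row), so Player II never plays it.
b4 is strictly dominated by b2 (it gives Player I strictly more in every row), so Player II never plays it.
On the remaining 2×2 (U, D vs b1, b2):
Let Player I play U with probability p. Expected payoff against b1: 0p + 6(1−p) = −6p + 6; against b2: 5p + (-2)(1−p) = 7p − 2.
Setting these equal: −6p + 6 = 7p − 2 ⇒ −13p = -8 ⇒ p = 8/13, and the value is (-6)·(8/13) + 6 = 30/13.
For Player II: with q = P(b1), equating U's and D's payoffs gives −5q + 5 = 8q − 2 ⇒ q = 7/13.

30/13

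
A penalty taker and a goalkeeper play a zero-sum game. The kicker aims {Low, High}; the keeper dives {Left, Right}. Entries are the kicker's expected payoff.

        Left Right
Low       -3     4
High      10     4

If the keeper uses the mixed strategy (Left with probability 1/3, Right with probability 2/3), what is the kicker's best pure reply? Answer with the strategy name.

High

Expected payoff of Low: (1/3)·(-3) + (2/3)·4 = 5/3.
Expected payoff of High: (1/3)·10 + (2/3)·4 = 6.
The largest is 6, so the kicker's best response is High.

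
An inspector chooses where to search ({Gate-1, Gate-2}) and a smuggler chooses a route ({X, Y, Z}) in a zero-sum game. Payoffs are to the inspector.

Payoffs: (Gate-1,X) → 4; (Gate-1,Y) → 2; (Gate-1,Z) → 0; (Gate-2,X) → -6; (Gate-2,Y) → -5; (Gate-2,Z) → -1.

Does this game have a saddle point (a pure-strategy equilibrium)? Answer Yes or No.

Yes

Row minima: Gate-1 → 0, Gate-2 → -6; maximin = 0.
Column maxima: X → 4, Y → 2, Z → 0; minimax = 0.
maximin = minimax = 0, so a saddle point exists.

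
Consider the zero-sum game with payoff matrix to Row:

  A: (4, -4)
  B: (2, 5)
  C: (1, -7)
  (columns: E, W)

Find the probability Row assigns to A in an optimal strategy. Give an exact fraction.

3/11

Row minima: A → -4, B → 2, C → -7; maximin = 2.
Column maxima: E → 4, W → 5; minimax = 4.
2 ≠ 4, so there is no saddle point; optimal play is mixed.
C is strictly dominated by A, so Row never plays it.
On the remaining 2×2 (A, B vs E, W):
Let Row play A with probability p. Expected payoff against E: 4p + 2(1−p) = 2p + 2; against W: (-4)p + 5(1−p) = −9p + 5.
Setting these equal: 2p + 2 = −9p + 5 ⇒ 11p = 3 ⇒ p = 3/11, and the value is (2)·(3/11) + 2 = 28/11.
For Column: with q = P(E), equating A's and B's payoffs gives 8q − 4 = −3q + 5 ⇒ q = 9/11.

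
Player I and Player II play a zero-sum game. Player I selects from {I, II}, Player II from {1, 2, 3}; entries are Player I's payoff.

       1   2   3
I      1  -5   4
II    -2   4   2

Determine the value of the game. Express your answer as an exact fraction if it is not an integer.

Row minima: I → -5, II → -2; maximin = -2.
Column maxima: 1 → 1, 2 → 4, 3 → 4; minimax = 1.
-2 ≠ 1, so there is no saddle point; optimal play is mixed.
3 is strictly dominated by 1 (it gives Player I strictly more in every row), so Player II never plays it.
On the remaining 2×2 (I, II vs 1, 2):
Let Player I play I with probability p. Expected payoff against 1: 1p + (-2)(1−p) = 3p − 2; against 2: (-5)p + 4(1−p) = −9p + 4.
Setting these equal: 3p − 2 = −9p + 4 ⇒ 12p = 6 ⇒ p = 1/2, and the value is (3)·(1/2) − 2 = -1/2.
For Player II: with q = P(1), equating I's and II's payoffs gives 6q − 5 = −6q + 4 ⇒ q = 3/4.

-1/2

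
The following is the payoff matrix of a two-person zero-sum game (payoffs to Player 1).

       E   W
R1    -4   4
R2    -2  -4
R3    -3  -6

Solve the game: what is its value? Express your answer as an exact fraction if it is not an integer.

-12/5

Row minima: R1 → -4, R2 → -4, R3 → -6; maximin = -4.
Column maxima: E → -2, W → 4; minimax = -2.
-4 ≠ -2, so there is no saddle point; optimal play is mixed.
R3 is strictly dominated by R2, so Player 1 never plays it.
On the remaining 2×2 (R1, R2 vs E, W):
Let Player 1 play R1 with probability p. Expected payoff against E: (-4)p + (-2)(1−p) = −2p − 2; against W: 4p + (-4)(1−p) = 8p − 4.
Setting these equal: −2p − 2 = 8p − 4 ⇒ −10p = -2 ⇒ p = 1/5, and the value is (-2)·(1/5) − 2 = -12/5.
For Player 2: with q = P(E), equating R1's and R2's payoffs gives −8q + 4 = 2q − 4 ⇒ q = 4/5.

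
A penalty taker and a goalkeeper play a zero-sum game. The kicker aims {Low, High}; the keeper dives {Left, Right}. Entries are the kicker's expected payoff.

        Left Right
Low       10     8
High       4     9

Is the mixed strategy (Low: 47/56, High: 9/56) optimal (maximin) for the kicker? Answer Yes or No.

Against Left this mix gives (47/56)·10 + (9/56)·4 = 253/28.
Against Right this mix gives (47/56)·8 + (9/56)·9 = 457/56.
The keeper will play Right, holding the kicker to 457/56. Shifting weight toward the row that does better against Right would raise this floor (the equalizing mix achieves 58/7 against both Right and Left), so the proposed strategy is not optimal.

No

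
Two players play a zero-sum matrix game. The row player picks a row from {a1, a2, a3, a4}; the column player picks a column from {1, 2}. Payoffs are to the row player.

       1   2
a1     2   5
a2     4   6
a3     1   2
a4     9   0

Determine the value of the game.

Row minima: a1 → 2, a2 → 4, a3 → 1, a4 → 0; maximin = 4.
Column maxima: 1 → 9, 2 → 6; minimax = 6.
4 ≠ 6, so there is no saddle point; optimal play is mixed.
a1 is strictly dominated by a2, so the row player never plays it.
a3 is strictly dominated by a2, so the row player never plays it.
On the remaining 2×2 (a2, a4 vs 1, 2):
Let the row player play a2 with probability p. Expected payoff against 1: 4p + 9(1−p) = −5p + 9; against 2: 6p + 0(1−p) = 6p.
Setting these equal: −5p + 9 = 6p ⇒ −11p = -9 ⇒ p = 9/11, and the value is (-5)·(9/11) + 9 = 54/11.
For the column player: with q = P(1), equating a2's and a4's payoffs gives −2q + 6 = 9q ⇒ q = 6/11.

54/11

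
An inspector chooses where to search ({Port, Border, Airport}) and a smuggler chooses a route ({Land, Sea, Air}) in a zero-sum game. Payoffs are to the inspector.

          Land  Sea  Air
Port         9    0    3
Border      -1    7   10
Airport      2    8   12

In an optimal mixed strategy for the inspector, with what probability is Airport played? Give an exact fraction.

3/5

Row minima: Port → 0, Border → -1, Airport → 2; maximin = 2.
Column maxima: Land → 9, Sea → 8, Air → 12; minimax = 8.
2 ≠ 8, so there is no saddle point; optimal play is mixed.
Border is strictly dominated by Airport, so the inspector never plays it.
Air is strictly dominated by Sea (it gives the inspector strictly more in every row), so the smuggler never plays it.
On the remaining 2×2 (Port, Airport vs Land, Sea):
Let the inspector play Port with probability p. Expected payoff against Land: 9p + 2(1−p) = 7p + 2; against Sea: 0p + 8(1−p) = −8p + 8.
Setting these equal: 7p + 2 = −8p + 8 ⇒ 15p = 6 ⇒ p = 2/5, and the value is (7)·(2/5) + 2 = 24/5.
For the smuggler: with q = P(Land), equating Port's and Airport's payoffs gives 9q = −6q + 8 ⇒ q = 8/15.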